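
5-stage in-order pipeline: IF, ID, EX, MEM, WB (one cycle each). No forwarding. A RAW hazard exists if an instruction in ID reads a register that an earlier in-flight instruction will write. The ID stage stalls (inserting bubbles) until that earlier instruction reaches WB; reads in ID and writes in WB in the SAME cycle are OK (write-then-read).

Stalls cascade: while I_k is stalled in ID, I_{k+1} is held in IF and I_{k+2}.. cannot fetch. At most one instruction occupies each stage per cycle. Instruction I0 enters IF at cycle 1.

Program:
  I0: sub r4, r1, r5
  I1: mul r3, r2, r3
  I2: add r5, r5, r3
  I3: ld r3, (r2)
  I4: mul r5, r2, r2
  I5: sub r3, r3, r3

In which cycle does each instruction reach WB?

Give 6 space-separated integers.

Answer: 5 6 9 10 11 13

Derivation:
I0 sub r4 <- r1,r5: IF@1 ID@2 stall=0 (-) EX@3 MEM@4 WB@5
I1 mul r3 <- r2,r3: IF@2 ID@3 stall=0 (-) EX@4 MEM@5 WB@6
I2 add r5 <- r5,r3: IF@3 ID@4 stall=2 (RAW on I1.r3 (WB@6)) EX@7 MEM@8 WB@9
I3 ld r3 <- r2: IF@4 ID@7 stall=0 (-) EX@8 MEM@9 WB@10
I4 mul r5 <- r2,r2: IF@7 ID@8 stall=0 (-) EX@9 MEM@10 WB@11
I5 sub r3 <- r3,r3: IF@8 ID@9 stall=1 (RAW on I3.r3 (WB@10)) EX@11 MEM@12 WB@13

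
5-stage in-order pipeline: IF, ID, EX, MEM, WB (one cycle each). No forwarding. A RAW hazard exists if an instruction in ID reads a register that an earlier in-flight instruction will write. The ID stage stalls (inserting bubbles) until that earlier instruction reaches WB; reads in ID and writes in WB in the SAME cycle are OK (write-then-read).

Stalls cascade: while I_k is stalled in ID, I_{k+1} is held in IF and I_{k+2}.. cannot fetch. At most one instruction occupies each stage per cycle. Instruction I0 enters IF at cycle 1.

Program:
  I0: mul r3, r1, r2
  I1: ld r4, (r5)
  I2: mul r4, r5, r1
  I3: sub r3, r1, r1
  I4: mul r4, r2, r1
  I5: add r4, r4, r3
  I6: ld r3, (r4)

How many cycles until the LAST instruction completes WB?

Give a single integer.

Answer: 15

Derivation:
I0 mul r3 <- r1,r2: IF@1 ID@2 stall=0 (-) EX@3 MEM@4 WB@5
I1 ld r4 <- r5: IF@2 ID@3 stall=0 (-) EX@4 MEM@5 WB@6
I2 mul r4 <- r5,r1: IF@3 ID@4 stall=0 (-) EX@5 MEM@6 WB@7
I3 sub r3 <- r1,r1: IF@4 ID@5 stall=0 (-) EX@6 MEM@7 WB@8
I4 mul r4 <- r2,r1: IF@5 ID@6 stall=0 (-) EX@7 MEM@8 WB@9
I5 add r4 <- r4,r3: IF@6 ID@7 stall=2 (RAW on I4.r4 (WB@9)) EX@10 MEM@11 WB@12
I6 ld r3 <- r4: IF@7 ID@10 stall=2 (RAW on I5.r4 (WB@12)) EX@13 MEM@14 WB@15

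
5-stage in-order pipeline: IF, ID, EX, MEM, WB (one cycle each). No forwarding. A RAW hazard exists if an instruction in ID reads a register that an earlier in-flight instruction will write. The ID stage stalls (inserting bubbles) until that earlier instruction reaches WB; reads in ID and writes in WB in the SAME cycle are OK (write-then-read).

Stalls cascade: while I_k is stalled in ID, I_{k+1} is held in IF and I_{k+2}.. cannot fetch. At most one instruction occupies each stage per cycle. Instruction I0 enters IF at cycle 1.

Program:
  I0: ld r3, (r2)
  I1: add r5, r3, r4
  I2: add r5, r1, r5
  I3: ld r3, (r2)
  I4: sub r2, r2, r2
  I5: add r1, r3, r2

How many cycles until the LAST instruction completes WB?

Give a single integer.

I0 ld r3 <- r2: IF@1 ID@2 stall=0 (-) EX@3 MEM@4 WB@5
I1 add r5 <- r3,r4: IF@2 ID@3 stall=2 (RAW on I0.r3 (WB@5)) EX@6 MEM@7 WB@8
I2 add r5 <- r1,r5: IF@3 ID@6 stall=2 (RAW on I1.r5 (WB@8)) EX@9 MEM@10 WB@11
I3 ld r3 <- r2: IF@6 ID@9 stall=0 (-) EX@10 MEM@11 WB@12
I4 sub r2 <- r2,r2: IF@9 ID@10 stall=0 (-) EX@11 MEM@12 WB@13
I5 add r1 <- r3,r2: IF@10 ID@11 stall=2 (RAW on I4.r2 (WB@13)) EX@14 MEM@15 WB@16

Answer: 16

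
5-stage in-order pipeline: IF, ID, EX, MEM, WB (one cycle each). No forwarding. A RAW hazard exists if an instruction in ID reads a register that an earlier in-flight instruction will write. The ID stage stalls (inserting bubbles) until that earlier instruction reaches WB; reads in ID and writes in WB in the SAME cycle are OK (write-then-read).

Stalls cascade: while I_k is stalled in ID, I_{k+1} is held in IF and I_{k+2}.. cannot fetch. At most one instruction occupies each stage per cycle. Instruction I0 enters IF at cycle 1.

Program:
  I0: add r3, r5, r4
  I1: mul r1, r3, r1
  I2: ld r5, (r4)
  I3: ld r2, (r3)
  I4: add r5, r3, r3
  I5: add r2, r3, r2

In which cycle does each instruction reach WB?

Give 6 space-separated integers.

Answer: 5 8 9 10 11 13

Derivation:
I0 add r3 <- r5,r4: IF@1 ID@2 stall=0 (-) EX@3 MEM@4 WB@5
I1 mul r1 <- r3,r1: IF@2 ID@3 stall=2 (RAW on I0.r3 (WB@5)) EX@6 MEM@7 WB@8
I2 ld r5 <- r4: IF@3 ID@6 stall=0 (-) EX@7 MEM@8 WB@9
I3 ld r2 <- r3: IF@6 ID@7 stall=0 (-) EX@8 MEM@9 WB@10
I4 add r5 <- r3,r3: IF@7 ID@8 stall=0 (-) EX@9 MEM@10 WB@11
I5 add r2 <- r3,r2: IF@8 ID@9 stall=1 (RAW on I3.r2 (WB@10)) EX@11 MEM@12 WB@13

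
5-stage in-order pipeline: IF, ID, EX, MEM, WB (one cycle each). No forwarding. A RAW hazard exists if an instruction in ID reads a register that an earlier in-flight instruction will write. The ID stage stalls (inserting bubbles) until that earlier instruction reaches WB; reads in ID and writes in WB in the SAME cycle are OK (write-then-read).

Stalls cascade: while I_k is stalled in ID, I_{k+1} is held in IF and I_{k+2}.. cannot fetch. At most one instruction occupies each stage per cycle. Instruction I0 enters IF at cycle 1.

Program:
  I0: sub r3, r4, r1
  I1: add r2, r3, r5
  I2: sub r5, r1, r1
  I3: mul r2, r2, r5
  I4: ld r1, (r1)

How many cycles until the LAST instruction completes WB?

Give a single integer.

I0 sub r3 <- r4,r1: IF@1 ID@2 stall=0 (-) EX@3 MEM@4 WB@5
I1 add r2 <- r3,r5: IF@2 ID@3 stall=2 (RAW on I0.r3 (WB@5)) EX@6 MEM@7 WB@8
I2 sub r5 <- r1,r1: IF@3 ID@6 stall=0 (-) EX@7 MEM@8 WB@9
I3 mul r2 <- r2,r5: IF@6 ID@7 stall=2 (RAW on I2.r5 (WB@9)) EX@10 MEM@11 WB@12
I4 ld r1 <- r1: IF@7 ID@10 stall=0 (-) EX@11 MEM@12 WB@13

Answer: 13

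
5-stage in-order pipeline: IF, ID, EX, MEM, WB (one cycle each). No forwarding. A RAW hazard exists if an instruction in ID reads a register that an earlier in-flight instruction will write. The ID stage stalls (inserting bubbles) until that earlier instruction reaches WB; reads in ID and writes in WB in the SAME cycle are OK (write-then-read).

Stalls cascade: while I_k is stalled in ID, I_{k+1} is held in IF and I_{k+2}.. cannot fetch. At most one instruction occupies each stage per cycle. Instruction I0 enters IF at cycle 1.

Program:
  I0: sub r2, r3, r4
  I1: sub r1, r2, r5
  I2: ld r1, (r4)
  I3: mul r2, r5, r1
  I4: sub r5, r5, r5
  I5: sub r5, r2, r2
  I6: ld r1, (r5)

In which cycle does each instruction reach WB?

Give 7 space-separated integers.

I0 sub r2 <- r3,r4: IF@1 ID@2 stall=0 (-) EX@3 MEM@4 WB@5
I1 sub r1 <- r2,r5: IF@2 ID@3 stall=2 (RAW on I0.r2 (WB@5)) EX@6 MEM@7 WB@8
I2 ld r1 <- r4: IF@3 ID@6 stall=0 (-) EX@7 MEM@8 WB@9
I3 mul r2 <- r5,r1: IF@6 ID@7 stall=2 (RAW on I2.r1 (WB@9)) EX@10 MEM@11 WB@12
I4 sub r5 <- r5,r5: IF@7 ID@10 stall=0 (-) EX@11 MEM@12 WB@13
I5 sub r5 <- r2,r2: IF@10 ID@11 stall=1 (RAW on I3.r2 (WB@12)) EX@13 MEM@14 WB@15
I6 ld r1 <- r5: IF@11 ID@13 stall=2 (RAW on I5.r5 (WB@15)) EX@16 MEM@17 WB@18

Answer: 5 8 9 12 13 15 18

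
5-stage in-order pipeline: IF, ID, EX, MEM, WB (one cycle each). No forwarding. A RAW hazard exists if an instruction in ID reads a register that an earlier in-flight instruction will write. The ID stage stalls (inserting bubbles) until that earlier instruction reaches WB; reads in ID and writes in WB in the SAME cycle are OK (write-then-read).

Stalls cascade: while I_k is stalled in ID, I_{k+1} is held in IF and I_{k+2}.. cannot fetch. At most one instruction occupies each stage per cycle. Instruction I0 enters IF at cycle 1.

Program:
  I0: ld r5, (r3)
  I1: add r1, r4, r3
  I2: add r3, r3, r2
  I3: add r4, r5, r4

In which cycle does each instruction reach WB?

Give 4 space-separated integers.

I0 ld r5 <- r3: IF@1 ID@2 stall=0 (-) EX@3 MEM@4 WB@5
I1 add r1 <- r4,r3: IF@2 ID@3 stall=0 (-) EX@4 MEM@5 WB@6
I2 add r3 <- r3,r2: IF@3 ID@4 stall=0 (-) EX@5 MEM@6 WB@7
I3 add r4 <- r5,r4: IF@4 ID@5 stall=0 (-) EX@6 MEM@7 WB@8

Answer: 5 6 7 8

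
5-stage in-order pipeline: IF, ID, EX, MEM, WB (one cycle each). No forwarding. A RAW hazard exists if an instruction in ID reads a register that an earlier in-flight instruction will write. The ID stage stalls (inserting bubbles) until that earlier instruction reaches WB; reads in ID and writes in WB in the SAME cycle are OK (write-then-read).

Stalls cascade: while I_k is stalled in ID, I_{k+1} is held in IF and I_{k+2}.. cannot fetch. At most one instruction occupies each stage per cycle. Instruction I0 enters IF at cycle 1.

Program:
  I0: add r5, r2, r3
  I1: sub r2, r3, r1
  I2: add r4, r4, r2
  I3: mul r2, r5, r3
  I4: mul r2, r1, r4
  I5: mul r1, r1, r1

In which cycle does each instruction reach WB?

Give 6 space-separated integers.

Answer: 5 6 9 10 12 13

Derivation:
I0 add r5 <- r2,r3: IF@1 ID@2 stall=0 (-) EX@3 MEM@4 WB@5
I1 sub r2 <- r3,r1: IF@2 ID@3 stall=0 (-) EX@4 MEM@5 WB@6
I2 add r4 <- r4,r2: IF@3 ID@4 stall=2 (RAW on I1.r2 (WB@6)) EX@7 MEM@8 WB@9
I3 mul r2 <- r5,r3: IF@4 ID@7 stall=0 (-) EX@8 MEM@9 WB@10
I4 mul r2 <- r1,r4: IF@7 ID@8 stall=1 (RAW on I2.r4 (WB@9)) EX@10 MEM@11 WB@12
I5 mul r1 <- r1,r1: IF@8 ID@10 stall=0 (-) EX@11 MEM@12 WB@13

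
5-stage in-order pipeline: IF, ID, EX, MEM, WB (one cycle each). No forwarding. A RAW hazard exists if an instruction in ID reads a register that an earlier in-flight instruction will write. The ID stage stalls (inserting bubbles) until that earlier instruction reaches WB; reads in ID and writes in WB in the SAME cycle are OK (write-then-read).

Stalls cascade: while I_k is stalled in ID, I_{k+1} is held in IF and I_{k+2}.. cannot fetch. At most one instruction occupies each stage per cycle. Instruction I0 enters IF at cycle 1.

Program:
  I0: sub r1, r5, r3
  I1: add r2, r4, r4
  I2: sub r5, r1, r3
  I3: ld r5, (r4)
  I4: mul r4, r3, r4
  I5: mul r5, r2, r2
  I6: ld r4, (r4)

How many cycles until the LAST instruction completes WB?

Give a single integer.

I0 sub r1 <- r5,r3: IF@1 ID@2 stall=0 (-) EX@3 MEM@4 WB@5
I1 add r2 <- r4,r4: IF@2 ID@3 stall=0 (-) EX@4 MEM@5 WB@6
I2 sub r5 <- r1,r3: IF@3 ID@4 stall=1 (RAW on I0.r1 (WB@5)) EX@6 MEM@7 WB@8
I3 ld r5 <- r4: IF@4 ID@6 stall=0 (-) EX@7 MEM@8 WB@9
I4 mul r4 <- r3,r4: IF@6 ID@7 stall=0 (-) EX@8 MEM@9 WB@10
I5 mul r5 <- r2,r2: IF@7 ID@8 stall=0 (-) EX@9 MEM@10 WB@11
I6 ld r4 <- r4: IF@8 ID@9 stall=1 (RAW on I4.r4 (WB@10)) EX@11 MEM@12 WB@13

Answer: 13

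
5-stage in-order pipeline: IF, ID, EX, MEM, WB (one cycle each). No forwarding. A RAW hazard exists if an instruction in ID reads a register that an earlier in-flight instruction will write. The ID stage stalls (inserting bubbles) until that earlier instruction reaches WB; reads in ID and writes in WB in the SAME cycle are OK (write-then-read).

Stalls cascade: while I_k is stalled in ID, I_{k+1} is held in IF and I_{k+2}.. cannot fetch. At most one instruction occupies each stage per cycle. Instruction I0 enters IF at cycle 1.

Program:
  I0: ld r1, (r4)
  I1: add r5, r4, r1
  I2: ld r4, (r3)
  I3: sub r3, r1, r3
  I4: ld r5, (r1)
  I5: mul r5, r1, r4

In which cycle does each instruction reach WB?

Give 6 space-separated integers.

Answer: 5 8 9 10 11 12

Derivation:
I0 ld r1 <- r4: IF@1 ID@2 stall=0 (-) EX@3 MEM@4 WB@5
I1 add r5 <- r4,r1: IF@2 ID@3 stall=2 (RAW on I0.r1 (WB@5)) EX@6 MEM@7 WB@8
I2 ld r4 <- r3: IF@3 ID@6 stall=0 (-) EX@7 MEM@8 WB@9
I3 sub r3 <- r1,r3: IF@6 ID@7 stall=0 (-) EX@8 MEM@9 WB@10
I4 ld r5 <- r1: IF@7 ID@8 stall=0 (-) EX@9 MEM@10 WB@11
I5 mul r5 <- r1,r4: IF@8 ID@9 stall=0 (-) EX@10 MEM@11 WB@12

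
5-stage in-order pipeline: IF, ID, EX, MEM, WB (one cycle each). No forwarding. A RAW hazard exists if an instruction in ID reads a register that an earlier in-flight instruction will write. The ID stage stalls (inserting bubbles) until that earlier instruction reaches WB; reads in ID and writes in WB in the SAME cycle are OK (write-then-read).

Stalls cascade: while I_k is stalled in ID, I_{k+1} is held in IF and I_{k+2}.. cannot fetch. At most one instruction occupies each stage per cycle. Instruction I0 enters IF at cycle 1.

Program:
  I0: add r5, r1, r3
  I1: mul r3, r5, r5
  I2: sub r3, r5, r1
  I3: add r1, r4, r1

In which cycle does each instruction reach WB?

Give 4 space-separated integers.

Answer: 5 8 9 10

Derivation:
I0 add r5 <- r1,r3: IF@1 ID@2 stall=0 (-) EX@3 MEM@4 WB@5
I1 mul r3 <- r5,r5: IF@2 ID@3 stall=2 (RAW on I0.r5 (WB@5)) EX@6 MEM@7 WB@8
I2 sub r3 <- r5,r1: IF@3 ID@6 stall=0 (-) EX@7 MEM@8 WB@9
I3 add r1 <- r4,r1: IF@6 ID@7 stall=0 (-) EX@8 MEM@9 WB@10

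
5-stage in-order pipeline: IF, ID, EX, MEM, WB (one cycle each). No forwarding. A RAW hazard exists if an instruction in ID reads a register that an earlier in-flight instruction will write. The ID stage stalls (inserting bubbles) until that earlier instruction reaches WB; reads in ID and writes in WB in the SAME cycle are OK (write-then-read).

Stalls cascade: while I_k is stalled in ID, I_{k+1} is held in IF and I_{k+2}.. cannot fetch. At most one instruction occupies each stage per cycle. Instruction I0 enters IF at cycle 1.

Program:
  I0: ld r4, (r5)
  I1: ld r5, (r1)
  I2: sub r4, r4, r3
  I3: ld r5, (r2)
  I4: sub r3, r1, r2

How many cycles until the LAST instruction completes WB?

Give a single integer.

I0 ld r4 <- r5: IF@1 ID@2 stall=0 (-) EX@3 MEM@4 WB@5
I1 ld r5 <- r1: IF@2 ID@3 stall=0 (-) EX@4 MEM@5 WB@6
I2 sub r4 <- r4,r3: IF@3 ID@4 stall=1 (RAW on I0.r4 (WB@5)) EX@6 MEM@7 WB@8
I3 ld r5 <- r2: IF@4 ID@6 stall=0 (-) EX@7 MEM@8 WB@9
I4 sub r3 <- r1,r2: IF@6 ID@7 stall=0 (-) EX@8 MEM@9 WB@10

Answer: 10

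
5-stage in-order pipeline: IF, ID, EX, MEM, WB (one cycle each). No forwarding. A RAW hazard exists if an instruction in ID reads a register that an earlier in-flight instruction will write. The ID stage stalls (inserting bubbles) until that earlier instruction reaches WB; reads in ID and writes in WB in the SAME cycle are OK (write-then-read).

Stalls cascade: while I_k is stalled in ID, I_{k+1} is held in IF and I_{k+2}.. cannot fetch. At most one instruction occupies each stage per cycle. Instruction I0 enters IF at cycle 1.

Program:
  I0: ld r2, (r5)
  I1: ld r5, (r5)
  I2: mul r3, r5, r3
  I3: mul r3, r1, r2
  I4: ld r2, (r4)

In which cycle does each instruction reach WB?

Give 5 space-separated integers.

I0 ld r2 <- r5: IF@1 ID@2 stall=0 (-) EX@3 MEM@4 WB@5
I1 ld r5 <- r5: IF@2 ID@3 stall=0 (-) EX@4 MEM@5 WB@6
I2 mul r3 <- r5,r3: IF@3 ID@4 stall=2 (RAW on I1.r5 (WB@6)) EX@7 MEM@8 WB@9
I3 mul r3 <- r1,r2: IF@4 ID@7 stall=0 (-) EX@8 MEM@9 WB@10
I4 ld r2 <- r4: IF@7 ID@8 stall=0 (-) EX@9 MEM@10 WB@11

Answer: 5 6 9 10 11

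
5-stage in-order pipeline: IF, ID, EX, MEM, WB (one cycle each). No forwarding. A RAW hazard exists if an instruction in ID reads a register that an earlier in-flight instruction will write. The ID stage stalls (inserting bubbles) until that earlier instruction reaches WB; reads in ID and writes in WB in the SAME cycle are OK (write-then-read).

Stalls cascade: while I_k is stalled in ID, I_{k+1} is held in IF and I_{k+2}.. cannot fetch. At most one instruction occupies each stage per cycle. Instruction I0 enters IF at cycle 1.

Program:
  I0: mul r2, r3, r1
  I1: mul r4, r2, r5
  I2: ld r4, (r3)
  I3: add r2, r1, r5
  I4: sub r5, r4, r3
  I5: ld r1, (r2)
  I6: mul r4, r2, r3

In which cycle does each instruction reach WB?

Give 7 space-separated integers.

I0 mul r2 <- r3,r1: IF@1 ID@2 stall=0 (-) EX@3 MEM@4 WB@5
I1 mul r4 <- r2,r5: IF@2 ID@3 stall=2 (RAW on I0.r2 (WB@5)) EX@6 MEM@7 WB@8
I2 ld r4 <- r3: IF@3 ID@6 stall=0 (-) EX@7 MEM@8 WB@9
I3 add r2 <- r1,r5: IF@6 ID@7 stall=0 (-) EX@8 MEM@9 WB@10
I4 sub r5 <- r4,r3: IF@7 ID@8 stall=1 (RAW on I2.r4 (WB@9)) EX@10 MEM@11 WB@12
I5 ld r1 <- r2: IF@8 ID@10 stall=0 (-) EX@11 MEM@12 WB@13
I6 mul r4 <- r2,r3: IF@10 ID@11 stall=0 (-) EX@12 MEM@13 WB@14

Answer: 5 8 9 10 12 13 14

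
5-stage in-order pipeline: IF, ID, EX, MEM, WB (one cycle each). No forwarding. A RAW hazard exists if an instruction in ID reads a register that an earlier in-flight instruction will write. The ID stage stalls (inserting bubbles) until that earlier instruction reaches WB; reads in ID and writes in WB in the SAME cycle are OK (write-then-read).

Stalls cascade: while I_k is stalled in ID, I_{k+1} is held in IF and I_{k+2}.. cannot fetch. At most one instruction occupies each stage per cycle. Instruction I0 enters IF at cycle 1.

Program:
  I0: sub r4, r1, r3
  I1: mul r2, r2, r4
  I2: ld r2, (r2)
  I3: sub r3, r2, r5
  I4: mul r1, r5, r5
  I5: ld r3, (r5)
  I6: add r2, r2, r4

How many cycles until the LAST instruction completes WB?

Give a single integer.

Answer: 17

Derivation:
I0 sub r4 <- r1,r3: IF@1 ID@2 stall=0 (-) EX@3 MEM@4 WB@5
I1 mul r2 <- r2,r4: IF@2 ID@3 stall=2 (RAW on I0.r4 (WB@5)) EX@6 MEM@7 WB@8
I2 ld r2 <- r2: IF@3 ID@6 stall=2 (RAW on I1.r2 (WB@8)) EX@9 MEM@10 WB@11
I3 sub r3 <- r2,r5: IF@6 ID@9 stall=2 (RAW on I2.r2 (WB@11)) EX@12 MEM@13 WB@14
I4 mul r1 <- r5,r5: IF@9 ID@12 stall=0 (-) EX@13 MEM@14 WB@15
I5 ld r3 <- r5: IF@12 ID@13 stall=0 (-) EX@14 MEM@15 WB@16
I6 add r2 <- r2,r4: IF@13 ID@14 stall=0 (-) EX@15 MEM@16 WB@17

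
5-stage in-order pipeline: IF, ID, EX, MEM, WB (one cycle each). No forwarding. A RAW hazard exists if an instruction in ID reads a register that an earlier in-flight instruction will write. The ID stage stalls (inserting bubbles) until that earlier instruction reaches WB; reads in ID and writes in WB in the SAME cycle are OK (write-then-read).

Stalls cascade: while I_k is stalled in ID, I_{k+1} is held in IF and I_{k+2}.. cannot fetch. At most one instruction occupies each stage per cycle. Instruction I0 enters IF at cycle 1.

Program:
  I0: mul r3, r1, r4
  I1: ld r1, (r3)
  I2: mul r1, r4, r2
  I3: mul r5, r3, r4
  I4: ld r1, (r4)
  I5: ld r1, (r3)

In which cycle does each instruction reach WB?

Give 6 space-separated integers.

I0 mul r3 <- r1,r4: IF@1 ID@2 stall=0 (-) EX@3 MEM@4 WB@5
I1 ld r1 <- r3: IF@2 ID@3 stall=2 (RAW on I0.r3 (WB@5)) EX@6 MEM@7 WB@8
I2 mul r1 <- r4,r2: IF@3 ID@6 stall=0 (-) EX@7 MEM@8 WB@9
I3 mul r5 <- r3,r4: IF@6 ID@7 stall=0 (-) EX@8 MEM@9 WB@10
I4 ld r1 <- r4: IF@7 ID@8 stall=0 (-) EX@9 MEM@10 WB@11
I5 ld r1 <- r3: IF@8 ID@9 stall=0 (-) EX@10 MEM@11 WB@12

Answer: 5 8 9 10 11 12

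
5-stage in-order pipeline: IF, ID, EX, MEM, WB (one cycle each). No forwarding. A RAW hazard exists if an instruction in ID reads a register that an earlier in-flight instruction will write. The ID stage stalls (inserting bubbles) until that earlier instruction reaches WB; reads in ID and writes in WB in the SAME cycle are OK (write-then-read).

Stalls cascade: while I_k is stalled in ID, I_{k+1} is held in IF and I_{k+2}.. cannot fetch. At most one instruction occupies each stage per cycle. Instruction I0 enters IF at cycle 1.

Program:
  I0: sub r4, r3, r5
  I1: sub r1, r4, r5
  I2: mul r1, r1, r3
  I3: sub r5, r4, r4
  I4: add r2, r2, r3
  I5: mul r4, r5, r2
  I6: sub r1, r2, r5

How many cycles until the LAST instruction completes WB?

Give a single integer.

I0 sub r4 <- r3,r5: IF@1 ID@2 stall=0 (-) EX@3 MEM@4 WB@5
I1 sub r1 <- r4,r5: IF@2 ID@3 stall=2 (RAW on I0.r4 (WB@5)) EX@6 MEM@7 WB@8
I2 mul r1 <- r1,r3: IF@3 ID@6 stall=2 (RAW on I1.r1 (WB@8)) EX@9 MEM@10 WB@11
I3 sub r5 <- r4,r4: IF@6 ID@9 stall=0 (-) EX@10 MEM@11 WB@12
I4 add r2 <- r2,r3: IF@9 ID@10 stall=0 (-) EX@11 MEM@12 WB@13
I5 mul r4 <- r5,r2: IF@10 ID@11 stall=2 (RAW on I4.r2 (WB@13)) EX@14 MEM@15 WB@16
I6 sub r1 <- r2,r5: IF@11 ID@14 stall=0 (-) EX@15 MEM@16 WB@17

Answer: 17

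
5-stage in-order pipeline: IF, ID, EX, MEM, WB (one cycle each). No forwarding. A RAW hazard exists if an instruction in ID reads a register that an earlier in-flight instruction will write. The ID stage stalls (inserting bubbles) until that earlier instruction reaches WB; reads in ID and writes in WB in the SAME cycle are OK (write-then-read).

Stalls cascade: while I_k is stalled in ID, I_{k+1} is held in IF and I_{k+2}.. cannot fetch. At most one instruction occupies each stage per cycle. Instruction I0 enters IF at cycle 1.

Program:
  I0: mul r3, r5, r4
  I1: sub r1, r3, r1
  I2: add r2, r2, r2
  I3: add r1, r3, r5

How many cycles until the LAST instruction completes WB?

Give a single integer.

Answer: 10

Derivation:
I0 mul r3 <- r5,r4: IF@1 ID@2 stall=0 (-) EX@3 MEM@4 WB@5
I1 sub r1 <- r3,r1: IF@2 ID@3 stall=2 (RAW on I0.r3 (WB@5)) EX@6 MEM@7 WB@8
I2 add r2 <- r2,r2: IF@3 ID@6 stall=0 (-) EX@7 MEM@8 WB@9
I3 add r1 <- r3,r5: IF@6 ID@7 stall=0 (-) EX@8 MEM@9 WB@10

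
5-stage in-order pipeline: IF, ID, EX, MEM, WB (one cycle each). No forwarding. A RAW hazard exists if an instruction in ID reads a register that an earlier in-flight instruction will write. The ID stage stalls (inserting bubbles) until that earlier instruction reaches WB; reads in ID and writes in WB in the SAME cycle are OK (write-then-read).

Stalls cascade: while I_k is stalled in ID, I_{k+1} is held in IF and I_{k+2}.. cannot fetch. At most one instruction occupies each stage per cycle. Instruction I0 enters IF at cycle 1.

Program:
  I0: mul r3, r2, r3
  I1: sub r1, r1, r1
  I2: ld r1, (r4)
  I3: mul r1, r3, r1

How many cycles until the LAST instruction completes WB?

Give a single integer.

Answer: 10

Derivation:
I0 mul r3 <- r2,r3: IF@1 ID@2 stall=0 (-) EX@3 MEM@4 WB@5
I1 sub r1 <- r1,r1: IF@2 ID@3 stall=0 (-) EX@4 MEM@5 WB@6
I2 ld r1 <- r4: IF@3 ID@4 stall=0 (-) EX@5 MEM@6 WB@7
I3 mul r1 <- r3,r1: IF@4 ID@5 stall=2 (RAW on I2.r1 (WB@7)) EX@8 MEM@9 WB@10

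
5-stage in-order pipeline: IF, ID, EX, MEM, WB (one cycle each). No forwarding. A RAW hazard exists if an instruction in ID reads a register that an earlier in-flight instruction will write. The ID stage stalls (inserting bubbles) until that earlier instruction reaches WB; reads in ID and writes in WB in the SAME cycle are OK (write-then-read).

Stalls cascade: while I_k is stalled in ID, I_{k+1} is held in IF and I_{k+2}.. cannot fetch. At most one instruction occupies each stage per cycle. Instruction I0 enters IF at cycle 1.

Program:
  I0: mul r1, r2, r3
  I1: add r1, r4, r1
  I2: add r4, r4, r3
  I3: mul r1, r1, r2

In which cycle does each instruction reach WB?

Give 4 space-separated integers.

Answer: 5 8 9 11

Derivation:
I0 mul r1 <- r2,r3: IF@1 ID@2 stall=0 (-) EX@3 MEM@4 WB@5
I1 add r1 <- r4,r1: IF@2 ID@3 stall=2 (RAW on I0.r1 (WB@5)) EX@6 MEM@7 WB@8
I2 add r4 <- r4,r3: IF@3 ID@6 stall=0 (-) EX@7 MEM@8 WB@9
I3 mul r1 <- r1,r2: IF@6 ID@7 stall=1 (RAW on I1.r1 (WB@8)) EX@9 MEM@10 WB@11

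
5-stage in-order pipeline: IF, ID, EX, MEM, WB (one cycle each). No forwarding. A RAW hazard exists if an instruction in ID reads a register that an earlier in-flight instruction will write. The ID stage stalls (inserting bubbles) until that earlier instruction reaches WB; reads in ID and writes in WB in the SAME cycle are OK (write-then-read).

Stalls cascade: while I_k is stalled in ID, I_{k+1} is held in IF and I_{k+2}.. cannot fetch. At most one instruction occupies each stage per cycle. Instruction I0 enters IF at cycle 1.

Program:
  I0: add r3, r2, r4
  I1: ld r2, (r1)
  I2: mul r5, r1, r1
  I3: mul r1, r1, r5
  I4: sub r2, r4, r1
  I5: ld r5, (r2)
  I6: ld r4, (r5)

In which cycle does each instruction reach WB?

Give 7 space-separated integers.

I0 add r3 <- r2,r4: IF@1 ID@2 stall=0 (-) EX@3 MEM@4 WB@5
I1 ld r2 <- r1: IF@2 ID@3 stall=0 (-) EX@4 MEM@5 WB@6
I2 mul r5 <- r1,r1: IF@3 ID@4 stall=0 (-) EX@5 MEM@6 WB@7
I3 mul r1 <- r1,r5: IF@4 ID@5 stall=2 (RAW on I2.r5 (WB@7)) EX@8 MEM@9 WB@10
I4 sub r2 <- r4,r1: IF@5 ID@8 stall=2 (RAW on I3.r1 (WB@10)) EX@11 MEM@12 WB@13
I5 ld r5 <- r2: IF@8 ID@11 stall=2 (RAW on I4.r2 (WB@13)) EX@14 MEM@15 WB@16
I6 ld r4 <- r5: IF@11 ID@14 stall=2 (RAW on I5.r5 (WB@16)) EX@17 MEM@18 WB@19

Answer: 5 6 7 10 13 16 19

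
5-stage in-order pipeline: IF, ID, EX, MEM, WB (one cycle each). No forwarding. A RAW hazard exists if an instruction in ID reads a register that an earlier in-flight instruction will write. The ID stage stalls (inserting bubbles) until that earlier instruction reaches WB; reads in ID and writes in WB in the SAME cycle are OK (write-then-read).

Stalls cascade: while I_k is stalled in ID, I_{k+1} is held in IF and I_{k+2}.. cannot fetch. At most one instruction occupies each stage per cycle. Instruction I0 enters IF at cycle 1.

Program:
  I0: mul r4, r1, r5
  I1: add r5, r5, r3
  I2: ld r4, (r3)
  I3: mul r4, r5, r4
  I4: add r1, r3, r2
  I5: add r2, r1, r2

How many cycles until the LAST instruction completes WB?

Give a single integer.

I0 mul r4 <- r1,r5: IF@1 ID@2 stall=0 (-) EX@3 MEM@4 WB@5
I1 add r5 <- r5,r3: IF@2 ID@3 stall=0 (-) EX@4 MEM@5 WB@6
I2 ld r4 <- r3: IF@3 ID@4 stall=0 (-) EX@5 MEM@6 WB@7
I3 mul r4 <- r5,r4: IF@4 ID@5 stall=2 (RAW on I2.r4 (WB@7)) EX@8 MEM@9 WB@10
I4 add r1 <- r3,r2: IF@5 ID@8 stall=0 (-) EX@9 MEM@10 WB@11
I5 add r2 <- r1,r2: IF@8 ID@9 stall=2 (RAW on I4.r1 (WB@11)) EX@12 MEM@13 WB@14

Answer: 14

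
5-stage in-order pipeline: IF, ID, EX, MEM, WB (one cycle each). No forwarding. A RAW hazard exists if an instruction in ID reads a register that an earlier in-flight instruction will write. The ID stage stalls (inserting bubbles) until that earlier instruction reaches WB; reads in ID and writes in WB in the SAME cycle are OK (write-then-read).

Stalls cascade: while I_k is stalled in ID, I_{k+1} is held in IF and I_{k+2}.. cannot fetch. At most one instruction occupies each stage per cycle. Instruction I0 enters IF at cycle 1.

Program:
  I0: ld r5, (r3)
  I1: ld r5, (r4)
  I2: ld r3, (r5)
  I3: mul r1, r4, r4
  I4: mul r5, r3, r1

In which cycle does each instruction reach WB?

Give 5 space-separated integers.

Answer: 5 6 9 10 13

Derivation:
I0 ld r5 <- r3: IF@1 ID@2 stall=0 (-) EX@3 MEM@4 WB@5
I1 ld r5 <- r4: IF@2 ID@3 stall=0 (-) EX@4 MEM@5 WB@6
I2 ld r3 <- r5: IF@3 ID@4 stall=2 (RAW on I1.r5 (WB@6)) EX@7 MEM@8 WB@9
I3 mul r1 <- r4,r4: IF@4 ID@7 stall=0 (-) EX@8 MEM@9 WB@10
I4 mul r5 <- r3,r1: IF@7 ID@8 stall=2 (RAW on I3.r1 (WB@10)) EX@11 MEM@12 WB@13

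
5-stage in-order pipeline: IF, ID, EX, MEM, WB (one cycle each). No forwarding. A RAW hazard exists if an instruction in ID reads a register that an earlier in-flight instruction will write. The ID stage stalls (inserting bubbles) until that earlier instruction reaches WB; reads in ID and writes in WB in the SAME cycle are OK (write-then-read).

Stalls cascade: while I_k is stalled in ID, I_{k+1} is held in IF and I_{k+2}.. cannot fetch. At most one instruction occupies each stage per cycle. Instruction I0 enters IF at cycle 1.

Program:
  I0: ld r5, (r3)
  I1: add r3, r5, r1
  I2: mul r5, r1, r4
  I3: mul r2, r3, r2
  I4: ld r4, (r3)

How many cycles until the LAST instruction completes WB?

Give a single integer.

Answer: 12

Derivation:
I0 ld r5 <- r3: IF@1 ID@2 stall=0 (-) EX@3 MEM@4 WB@5
I1 add r3 <- r5,r1: IF@2 ID@3 stall=2 (RAW on I0.r5 (WB@5)) EX@6 MEM@7 WB@8
I2 mul r5 <- r1,r4: IF@3 ID@6 stall=0 (-) EX@7 MEM@8 WB@9
I3 mul r2 <- r3,r2: IF@6 ID@7 stall=1 (RAW on I1.r3 (WB@8)) EX@9 MEM@10 WB@11
I4 ld r4 <- r3: IF@7 ID@9 stall=0 (-) EX@10 MEM@11 WB@12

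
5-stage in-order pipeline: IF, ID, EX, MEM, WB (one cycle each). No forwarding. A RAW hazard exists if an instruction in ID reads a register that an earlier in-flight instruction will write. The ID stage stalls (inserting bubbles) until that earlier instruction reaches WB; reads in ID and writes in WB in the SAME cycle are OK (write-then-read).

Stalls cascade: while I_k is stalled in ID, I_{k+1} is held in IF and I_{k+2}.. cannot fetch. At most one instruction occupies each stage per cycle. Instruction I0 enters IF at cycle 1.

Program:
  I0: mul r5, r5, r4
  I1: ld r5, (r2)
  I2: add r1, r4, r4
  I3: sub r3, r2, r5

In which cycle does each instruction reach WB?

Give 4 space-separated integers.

I0 mul r5 <- r5,r4: IF@1 ID@2 stall=0 (-) EX@3 MEM@4 WB@5
I1 ld r5 <- r2: IF@2 ID@3 stall=0 (-) EX@4 MEM@5 WB@6
I2 add r1 <- r4,r4: IF@3 ID@4 stall=0 (-) EX@5 MEM@6 WB@7
I3 sub r3 <- r2,r5: IF@4 ID@5 stall=1 (RAW on I1.r5 (WB@6)) EX@7 MEM@8 WB@9

Answer: 5 6 7 9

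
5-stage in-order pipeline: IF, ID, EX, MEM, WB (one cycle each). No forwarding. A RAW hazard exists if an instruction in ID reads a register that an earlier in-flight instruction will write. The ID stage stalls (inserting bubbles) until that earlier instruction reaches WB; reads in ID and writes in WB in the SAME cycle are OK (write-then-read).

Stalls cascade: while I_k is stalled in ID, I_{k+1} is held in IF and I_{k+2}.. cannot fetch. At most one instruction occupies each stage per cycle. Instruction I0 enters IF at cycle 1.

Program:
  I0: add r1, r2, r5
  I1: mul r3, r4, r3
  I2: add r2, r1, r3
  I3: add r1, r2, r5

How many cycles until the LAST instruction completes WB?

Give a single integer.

I0 add r1 <- r2,r5: IF@1 ID@2 stall=0 (-) EX@3 MEM@4 WB@5
I1 mul r3 <- r4,r3: IF@2 ID@3 stall=0 (-) EX@4 MEM@5 WB@6
I2 add r2 <- r1,r3: IF@3 ID@4 stall=2 (RAW on I1.r3 (WB@6)) EX@7 MEM@8 WB@9
I3 add r1 <- r2,r5: IF@4 ID@7 stall=2 (RAW on I2.r2 (WB@9)) EX@10 MEM@11 WB@12

Answer: 12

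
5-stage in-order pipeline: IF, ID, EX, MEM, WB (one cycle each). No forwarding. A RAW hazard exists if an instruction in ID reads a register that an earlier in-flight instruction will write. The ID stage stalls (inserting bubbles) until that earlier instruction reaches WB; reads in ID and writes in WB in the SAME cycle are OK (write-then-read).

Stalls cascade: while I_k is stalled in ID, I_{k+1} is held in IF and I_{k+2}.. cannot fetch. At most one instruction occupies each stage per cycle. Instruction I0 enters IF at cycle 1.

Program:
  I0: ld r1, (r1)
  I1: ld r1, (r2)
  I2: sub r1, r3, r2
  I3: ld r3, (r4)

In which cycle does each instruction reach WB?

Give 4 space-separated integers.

I0 ld r1 <- r1: IF@1 ID@2 stall=0 (-) EX@3 MEM@4 WB@5
I1 ld r1 <- r2: IF@2 ID@3 stall=0 (-) EX@4 MEM@5 WB@6
I2 sub r1 <- r3,r2: IF@3 ID@4 stall=0 (-) EX@5 MEM@6 WB@7
I3 ld r3 <- r4: IF@4 ID@5 stall=0 (-) EX@6 MEM@7 WB@8

Answer: 5 6 7 8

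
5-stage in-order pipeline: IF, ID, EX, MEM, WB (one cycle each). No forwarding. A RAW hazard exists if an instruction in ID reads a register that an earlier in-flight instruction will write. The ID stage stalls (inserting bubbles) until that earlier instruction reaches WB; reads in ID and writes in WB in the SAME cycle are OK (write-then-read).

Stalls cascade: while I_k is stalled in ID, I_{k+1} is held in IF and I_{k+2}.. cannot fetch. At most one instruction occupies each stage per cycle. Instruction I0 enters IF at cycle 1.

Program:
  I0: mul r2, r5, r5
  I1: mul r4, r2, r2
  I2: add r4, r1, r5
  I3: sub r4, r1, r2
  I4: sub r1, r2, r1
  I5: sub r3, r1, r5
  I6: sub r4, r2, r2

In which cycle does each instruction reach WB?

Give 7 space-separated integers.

Answer: 5 8 9 10 11 14 15

Derivation:
I0 mul r2 <- r5,r5: IF@1 ID@2 stall=0 (-) EX@3 MEM@4 WB@5
I1 mul r4 <- r2,r2: IF@2 ID@3 stall=2 (RAW on I0.r2 (WB@5)) EX@6 MEM@7 WB@8
I2 add r4 <- r1,r5: IF@3 ID@6 stall=0 (-) EX@7 MEM@8 WB@9
I3 sub r4 <- r1,r2: IF@6 ID@7 stall=0 (-) EX@8 MEM@9 WB@10
I4 sub r1 <- r2,r1: IF@7 ID@8 stall=0 (-) EX@9 MEM@10 WB@11
I5 sub r3 <- r1,r5: IF@8 ID@9 stall=2 (RAW on I4.r1 (WB@11)) EX@12 MEM@13 WB@14
I6 sub r4 <- r2,r2: IF@9 ID@12 stall=0 (-) EX@13 MEM@14 WB@15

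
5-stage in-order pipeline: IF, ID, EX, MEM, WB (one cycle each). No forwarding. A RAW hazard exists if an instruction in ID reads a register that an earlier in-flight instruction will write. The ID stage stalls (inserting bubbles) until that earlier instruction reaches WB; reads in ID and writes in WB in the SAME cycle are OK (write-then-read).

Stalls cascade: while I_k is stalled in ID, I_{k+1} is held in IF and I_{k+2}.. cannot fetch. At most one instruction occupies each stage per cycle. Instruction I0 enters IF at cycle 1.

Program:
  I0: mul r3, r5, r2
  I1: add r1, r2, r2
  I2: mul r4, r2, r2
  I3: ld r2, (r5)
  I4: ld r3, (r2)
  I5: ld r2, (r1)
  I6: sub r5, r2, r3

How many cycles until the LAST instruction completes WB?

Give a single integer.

I0 mul r3 <- r5,r2: IF@1 ID@2 stall=0 (-) EX@3 MEM@4 WB@5
I1 add r1 <- r2,r2: IF@2 ID@3 stall=0 (-) EX@4 MEM@5 WB@6
I2 mul r4 <- r2,r2: IF@3 ID@4 stall=0 (-) EX@5 MEM@6 WB@7
I3 ld r2 <- r5: IF@4 ID@5 stall=0 (-) EX@6 MEM@7 WB@8
I4 ld r3 <- r2: IF@5 ID@6 stall=2 (RAW on I3.r2 (WB@8)) EX@9 MEM@10 WB@11
I5 ld r2 <- r1: IF@6 ID@9 stall=0 (-) EX@10 MEM@11 WB@12
I6 sub r5 <- r2,r3: IF@9 ID@10 stall=2 (RAW on I5.r2 (WB@12)) EX@13 MEM@14 WB@15

Answer: 15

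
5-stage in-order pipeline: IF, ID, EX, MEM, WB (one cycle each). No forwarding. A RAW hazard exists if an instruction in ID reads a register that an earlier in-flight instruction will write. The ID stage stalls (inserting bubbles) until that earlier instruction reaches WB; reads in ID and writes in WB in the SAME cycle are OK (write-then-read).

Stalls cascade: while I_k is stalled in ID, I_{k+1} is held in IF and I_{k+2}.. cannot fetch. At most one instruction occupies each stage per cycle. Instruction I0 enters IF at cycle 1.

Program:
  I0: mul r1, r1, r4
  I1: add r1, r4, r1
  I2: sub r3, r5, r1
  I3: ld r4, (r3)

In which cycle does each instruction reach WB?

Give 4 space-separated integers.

I0 mul r1 <- r1,r4: IF@1 ID@2 stall=0 (-) EX@3 MEM@4 WB@5
I1 add r1 <- r4,r1: IF@2 ID@3 stall=2 (RAW on I0.r1 (WB@5)) EX@6 MEM@7 WB@8
I2 sub r3 <- r5,r1: IF@3 ID@6 stall=2 (RAW on I1.r1 (WB@8)) EX@9 MEM@10 WB@11
I3 ld r4 <- r3: IF@6 ID@9 stall=2 (RAW on I2.r3 (WB@11)) EX@12 MEM@13 WB@14

Answer: 5 8 11 14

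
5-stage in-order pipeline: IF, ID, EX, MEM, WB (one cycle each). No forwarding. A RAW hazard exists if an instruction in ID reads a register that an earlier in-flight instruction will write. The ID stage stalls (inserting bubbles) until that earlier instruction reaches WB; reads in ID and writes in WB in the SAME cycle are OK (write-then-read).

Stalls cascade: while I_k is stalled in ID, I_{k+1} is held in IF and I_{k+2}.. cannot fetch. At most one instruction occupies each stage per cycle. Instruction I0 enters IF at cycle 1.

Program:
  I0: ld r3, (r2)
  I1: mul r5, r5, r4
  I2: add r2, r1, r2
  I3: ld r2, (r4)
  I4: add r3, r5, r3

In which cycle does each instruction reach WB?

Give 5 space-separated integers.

I0 ld r3 <- r2: IF@1 ID@2 stall=0 (-) EX@3 MEM@4 WB@5
I1 mul r5 <- r5,r4: IF@2 ID@3 stall=0 (-) EX@4 MEM@5 WB@6
I2 add r2 <- r1,r2: IF@3 ID@4 stall=0 (-) EX@5 MEM@6 WB@7
I3 ld r2 <- r4: IF@4 ID@5 stall=0 (-) EX@6 MEM@7 WB@8
I4 add r3 <- r5,r3: IF@5 ID@6 stall=0 (-) EX@7 MEM@8 WB@9

Answer: 5 6 7 8 9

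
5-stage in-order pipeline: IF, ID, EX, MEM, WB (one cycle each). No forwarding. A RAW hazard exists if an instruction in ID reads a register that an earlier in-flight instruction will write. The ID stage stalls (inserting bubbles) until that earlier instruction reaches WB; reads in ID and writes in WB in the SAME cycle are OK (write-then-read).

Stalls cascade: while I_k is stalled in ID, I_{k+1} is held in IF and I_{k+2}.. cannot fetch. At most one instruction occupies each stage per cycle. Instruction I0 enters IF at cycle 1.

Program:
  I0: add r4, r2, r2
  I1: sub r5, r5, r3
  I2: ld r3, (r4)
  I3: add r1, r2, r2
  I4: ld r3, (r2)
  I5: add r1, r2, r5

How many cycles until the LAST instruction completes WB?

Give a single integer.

I0 add r4 <- r2,r2: IF@1 ID@2 stall=0 (-) EX@3 MEM@4 WB@5
I1 sub r5 <- r5,r3: IF@2 ID@3 stall=0 (-) EX@4 MEM@5 WB@6
I2 ld r3 <- r4: IF@3 ID@4 stall=1 (RAW on I0.r4 (WB@5)) EX@6 MEM@7 WB@8
I3 add r1 <- r2,r2: IF@4 ID@6 stall=0 (-) EX@7 MEM@8 WB@9
I4 ld r3 <- r2: IF@6 ID@7 stall=0 (-) EX@8 MEM@9 WB@10
I5 add r1 <- r2,r5: IF@7 ID@8 stall=0 (-) EX@9 MEM@10 WB@11

Answer: 11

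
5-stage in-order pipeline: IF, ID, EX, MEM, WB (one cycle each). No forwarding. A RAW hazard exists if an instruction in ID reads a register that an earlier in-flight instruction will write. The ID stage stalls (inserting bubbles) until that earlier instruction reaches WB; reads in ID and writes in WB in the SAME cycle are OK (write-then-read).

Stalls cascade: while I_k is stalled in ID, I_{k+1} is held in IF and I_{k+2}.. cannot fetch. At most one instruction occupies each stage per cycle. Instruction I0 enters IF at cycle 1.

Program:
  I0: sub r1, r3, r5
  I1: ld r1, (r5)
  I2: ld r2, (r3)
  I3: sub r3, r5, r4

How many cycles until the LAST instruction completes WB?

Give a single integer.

I0 sub r1 <- r3,r5: IF@1 ID@2 stall=0 (-) EX@3 MEM@4 WB@5
I1 ld r1 <- r5: IF@2 ID@3 stall=0 (-) EX@4 MEM@5 WB@6
I2 ld r2 <- r3: IF@3 ID@4 stall=0 (-) EX@5 MEM@6 WB@7
I3 sub r3 <- r5,r4: IF@4 ID@5 stall=0 (-) EX@6 MEM@7 WB@8

Answer: 8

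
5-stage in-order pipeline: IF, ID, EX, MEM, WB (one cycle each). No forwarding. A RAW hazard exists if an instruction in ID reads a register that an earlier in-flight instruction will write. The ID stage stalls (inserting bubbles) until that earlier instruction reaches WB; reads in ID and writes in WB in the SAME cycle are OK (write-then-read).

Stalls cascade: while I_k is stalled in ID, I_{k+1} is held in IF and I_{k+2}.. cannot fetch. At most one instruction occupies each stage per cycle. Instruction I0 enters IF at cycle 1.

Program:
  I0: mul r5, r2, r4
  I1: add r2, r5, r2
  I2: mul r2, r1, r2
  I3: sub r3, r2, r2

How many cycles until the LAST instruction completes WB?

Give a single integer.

I0 mul r5 <- r2,r4: IF@1 ID@2 stall=0 (-) EX@3 MEM@4 WB@5
I1 add r2 <- r5,r2: IF@2 ID@3 stall=2 (RAW on I0.r5 (WB@5)) EX@6 MEM@7 WB@8
I2 mul r2 <- r1,r2: IF@3 ID@6 stall=2 (RAW on I1.r2 (WB@8)) EX@9 MEM@10 WB@11
I3 sub r3 <- r2,r2: IF@6 ID@9 stall=2 (RAW on I2.r2 (WB@11)) EX@12 MEM@13 WB@14

Answer: 14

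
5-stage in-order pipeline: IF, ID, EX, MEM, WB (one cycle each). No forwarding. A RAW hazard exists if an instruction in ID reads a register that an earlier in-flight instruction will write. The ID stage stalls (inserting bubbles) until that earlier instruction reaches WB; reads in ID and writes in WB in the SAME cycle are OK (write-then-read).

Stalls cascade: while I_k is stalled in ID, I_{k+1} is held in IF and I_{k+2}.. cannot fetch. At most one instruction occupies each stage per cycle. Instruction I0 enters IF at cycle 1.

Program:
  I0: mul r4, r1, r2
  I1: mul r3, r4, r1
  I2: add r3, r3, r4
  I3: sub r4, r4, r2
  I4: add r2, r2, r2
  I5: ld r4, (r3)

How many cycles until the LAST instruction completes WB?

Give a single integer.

Answer: 14

Derivation:
I0 mul r4 <- r1,r2: IF@1 ID@2 stall=0 (-) EX@3 MEM@4 WB@5
I1 mul r3 <- r4,r1: IF@2 ID@3 stall=2 (RAW on I0.r4 (WB@5)) EX@6 MEM@7 WB@8
I2 add r3 <- r3,r4: IF@3 ID@6 stall=2 (RAW on I1.r3 (WB@8)) EX@9 MEM@10 WB@11
I3 sub r4 <- r4,r2: IF@6 ID@9 stall=0 (-) EX@10 MEM@11 WB@12
I4 add r2 <- r2,r2: IF@9 ID@10 stall=0 (-) EX@11 MEM@12 WB@13
I5 ld r4 <- r3: IF@10 ID@11 stall=0 (-) EX@12 MEM@13 WB@14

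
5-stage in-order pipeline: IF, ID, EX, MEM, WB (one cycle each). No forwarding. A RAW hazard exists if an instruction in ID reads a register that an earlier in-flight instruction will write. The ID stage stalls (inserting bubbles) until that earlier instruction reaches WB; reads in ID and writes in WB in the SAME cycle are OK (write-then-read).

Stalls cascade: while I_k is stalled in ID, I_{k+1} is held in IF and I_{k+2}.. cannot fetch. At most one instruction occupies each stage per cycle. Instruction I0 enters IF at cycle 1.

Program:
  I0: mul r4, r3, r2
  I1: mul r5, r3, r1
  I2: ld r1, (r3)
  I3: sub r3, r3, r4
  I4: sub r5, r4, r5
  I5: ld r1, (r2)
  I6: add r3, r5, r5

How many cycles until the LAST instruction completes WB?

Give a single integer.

I0 mul r4 <- r3,r2: IF@1 ID@2 stall=0 (-) EX@3 MEM@4 WB@5
I1 mul r5 <- r3,r1: IF@2 ID@3 stall=0 (-) EX@4 MEM@5 WB@6
I2 ld r1 <- r3: IF@3 ID@4 stall=0 (-) EX@5 MEM@6 WB@7
I3 sub r3 <- r3,r4: IF@4 ID@5 stall=0 (-) EX@6 MEM@7 WB@8
I4 sub r5 <- r4,r5: IF@5 ID@6 stall=0 (-) EX@7 MEM@8 WB@9
I5 ld r1 <- r2: IF@6 ID@7 stall=0 (-) EX@8 MEM@9 WB@10
I6 add r3 <- r5,r5: IF@7 ID@8 stall=1 (RAW on I4.r5 (WB@9)) EX@10 MEM@11 WB@12

Answer: 12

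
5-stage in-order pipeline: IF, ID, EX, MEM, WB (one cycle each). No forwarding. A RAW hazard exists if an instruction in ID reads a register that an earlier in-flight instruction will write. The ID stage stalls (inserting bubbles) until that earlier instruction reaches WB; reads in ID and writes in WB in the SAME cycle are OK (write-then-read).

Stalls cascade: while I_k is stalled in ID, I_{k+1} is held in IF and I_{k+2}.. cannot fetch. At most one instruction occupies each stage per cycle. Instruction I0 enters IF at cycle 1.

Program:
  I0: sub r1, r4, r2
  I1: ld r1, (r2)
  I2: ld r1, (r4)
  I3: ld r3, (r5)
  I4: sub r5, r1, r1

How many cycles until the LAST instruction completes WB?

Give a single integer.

Answer: 10

Derivation:
I0 sub r1 <- r4,r2: IF@1 ID@2 stall=0 (-) EX@3 MEM@4 WB@5
I1 ld r1 <- r2: IF@2 ID@3 stall=0 (-) EX@4 MEM@5 WB@6
I2 ld r1 <- r4: IF@3 ID@4 stall=0 (-) EX@5 MEM@6 WB@7
I3 ld r3 <- r5: IF@4 ID@5 stall=0 (-) EX@6 MEM@7 WB@8
I4 sub r5 <- r1,r1: IF@5 ID@6 stall=1 (RAW on I2.r1 (WB@7)) EX@8 MEM@9 WB@10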